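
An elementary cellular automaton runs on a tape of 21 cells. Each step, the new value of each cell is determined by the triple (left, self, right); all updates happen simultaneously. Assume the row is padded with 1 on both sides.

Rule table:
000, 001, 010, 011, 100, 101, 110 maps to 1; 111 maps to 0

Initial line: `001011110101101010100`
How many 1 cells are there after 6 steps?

4

111110011111111111111
000011110000000000000
111110011111111111111  (repeats step 1; period 2)
step 6: 000011110000000000000
count of 1: 4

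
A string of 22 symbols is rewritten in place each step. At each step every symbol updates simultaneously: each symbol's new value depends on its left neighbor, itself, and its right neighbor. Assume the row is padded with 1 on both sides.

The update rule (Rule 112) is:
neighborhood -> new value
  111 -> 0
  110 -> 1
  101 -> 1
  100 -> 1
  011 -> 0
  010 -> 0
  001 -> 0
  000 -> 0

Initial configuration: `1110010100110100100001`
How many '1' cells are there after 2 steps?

0011001010011010010000
1001100101001101001000
count of 1: 9

9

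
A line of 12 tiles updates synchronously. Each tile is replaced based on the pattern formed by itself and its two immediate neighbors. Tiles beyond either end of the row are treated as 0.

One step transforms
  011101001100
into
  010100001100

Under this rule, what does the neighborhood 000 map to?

At position 11 the neighborhood is 000; the next row has 0 there.

0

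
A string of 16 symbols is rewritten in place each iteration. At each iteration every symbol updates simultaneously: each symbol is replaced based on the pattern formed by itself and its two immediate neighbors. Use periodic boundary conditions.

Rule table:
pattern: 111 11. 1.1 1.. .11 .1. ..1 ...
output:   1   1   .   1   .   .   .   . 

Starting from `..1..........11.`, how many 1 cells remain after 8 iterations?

...1..........11
1...1..........1
11...1..........
.11...1.........
..11...1........
...11...1.......
....11...1......
.....11...1.....
count of 1: 3

3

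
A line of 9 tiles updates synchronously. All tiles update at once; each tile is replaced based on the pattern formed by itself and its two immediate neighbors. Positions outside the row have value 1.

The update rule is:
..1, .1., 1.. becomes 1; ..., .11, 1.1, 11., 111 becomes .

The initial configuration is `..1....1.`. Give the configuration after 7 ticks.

1111..11.
....11...
1..1..1.1
.111111..
.......11
1.....1..
.1...1111

.1...1111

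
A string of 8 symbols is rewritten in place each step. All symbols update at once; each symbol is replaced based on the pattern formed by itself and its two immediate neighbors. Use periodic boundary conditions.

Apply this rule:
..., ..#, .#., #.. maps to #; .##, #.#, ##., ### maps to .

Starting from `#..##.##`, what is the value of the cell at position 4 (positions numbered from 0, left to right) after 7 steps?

.

.##.....
#..#####
.##.....  (repeats step 1; period 2)
step 7: .##.....
position 4 holds .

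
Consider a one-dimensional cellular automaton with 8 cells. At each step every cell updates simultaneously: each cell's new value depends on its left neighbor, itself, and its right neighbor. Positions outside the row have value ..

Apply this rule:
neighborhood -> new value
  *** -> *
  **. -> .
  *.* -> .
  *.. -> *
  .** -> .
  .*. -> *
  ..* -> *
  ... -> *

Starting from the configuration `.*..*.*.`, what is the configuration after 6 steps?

step 1: *****.**
step 2: .***....
step 3: *.*.****
step 4: *.*..**.
step 5: *.***..*
step 6: *..*.***

*..*.***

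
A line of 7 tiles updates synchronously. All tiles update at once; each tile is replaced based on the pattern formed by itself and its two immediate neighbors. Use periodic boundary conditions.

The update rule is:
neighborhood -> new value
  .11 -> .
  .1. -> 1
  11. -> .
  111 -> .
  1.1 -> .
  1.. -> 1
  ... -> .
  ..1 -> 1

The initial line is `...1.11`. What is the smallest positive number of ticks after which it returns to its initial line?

7

1.11...
1...1.1
.1.11..
11...1.
..1.11.
.11...1
...1.11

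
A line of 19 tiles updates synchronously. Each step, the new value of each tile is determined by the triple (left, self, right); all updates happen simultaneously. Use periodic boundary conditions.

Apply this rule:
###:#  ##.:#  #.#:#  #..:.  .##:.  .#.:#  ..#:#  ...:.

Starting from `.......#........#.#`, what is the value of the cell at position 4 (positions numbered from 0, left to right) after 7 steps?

#

......##.......####
.....#.#......#.###
....####.....###.##
...#.###....#.###.#
..###.##...###.####
.#.###.#..#.###.###
###.####.###.###.##
position 4 holds #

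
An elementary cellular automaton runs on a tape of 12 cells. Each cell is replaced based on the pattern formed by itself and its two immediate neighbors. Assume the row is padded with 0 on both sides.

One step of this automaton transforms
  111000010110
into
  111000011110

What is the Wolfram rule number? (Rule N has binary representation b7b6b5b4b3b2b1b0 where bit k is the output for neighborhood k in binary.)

position 1: 111 → 1  (bit 7 = 1)
position 2: 110 → 1  (bit 6 = 1)
position 8: 101 → 1  (bit 5 = 1)
position 3: 100 → 0  (bit 4 = 0)
position 0: 011 → 1  (bit 3 = 1)
position 7: 010 → 1  (bit 2 = 1)
position 6: 001 → 0  (bit 1 = 0)
position 4: 000 → 0  (bit 0 = 0)
bits b7..b0 = 11101100 = 236

236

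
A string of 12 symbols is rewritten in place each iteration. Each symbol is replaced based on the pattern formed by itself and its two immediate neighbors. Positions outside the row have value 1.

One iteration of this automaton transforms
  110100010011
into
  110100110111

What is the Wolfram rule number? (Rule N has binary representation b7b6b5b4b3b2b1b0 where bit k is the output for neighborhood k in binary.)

206

position 0: 111 → 1  (bit 7 = 1)
position 1: 110 → 1  (bit 6 = 1)
position 2: 101 → 0  (bit 5 = 0)
position 4: 100 → 0  (bit 4 = 0)
position 10: 011 → 1  (bit 3 = 1)
position 3: 010 → 1  (bit 2 = 1)
position 6: 001 → 1  (bit 1 = 1)
position 5: 000 → 0  (bit 0 = 0)
bits b7..b0 = 11001110 = 206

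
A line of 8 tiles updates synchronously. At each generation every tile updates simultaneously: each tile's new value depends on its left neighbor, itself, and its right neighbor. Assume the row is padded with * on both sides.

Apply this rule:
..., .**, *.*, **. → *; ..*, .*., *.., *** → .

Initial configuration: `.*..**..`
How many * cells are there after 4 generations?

4

*...**..
*.*.**..
**.***..
.***.*..
count of *: 4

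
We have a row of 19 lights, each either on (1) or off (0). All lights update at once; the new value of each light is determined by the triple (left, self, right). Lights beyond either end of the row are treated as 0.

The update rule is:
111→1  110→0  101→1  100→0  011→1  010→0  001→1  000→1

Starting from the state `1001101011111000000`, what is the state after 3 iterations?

iteration 1: 0011010111110011111
iteration 2: 1110101111100111110
iteration 3: 1101011111001111100

1101011111001111100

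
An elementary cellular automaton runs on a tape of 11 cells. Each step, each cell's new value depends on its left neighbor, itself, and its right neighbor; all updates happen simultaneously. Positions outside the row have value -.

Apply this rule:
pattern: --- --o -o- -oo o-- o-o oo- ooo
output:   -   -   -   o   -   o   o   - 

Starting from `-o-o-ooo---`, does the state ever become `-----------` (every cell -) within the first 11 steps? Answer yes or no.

--o-oo-o---
---oooo----
---o--o----
-----------
all cells are - at step 4

yes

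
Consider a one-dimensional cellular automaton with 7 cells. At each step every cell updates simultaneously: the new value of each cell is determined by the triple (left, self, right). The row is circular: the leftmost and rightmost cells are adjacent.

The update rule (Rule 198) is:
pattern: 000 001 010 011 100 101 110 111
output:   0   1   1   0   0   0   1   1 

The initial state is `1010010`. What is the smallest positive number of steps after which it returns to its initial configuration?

2

1010110
1010010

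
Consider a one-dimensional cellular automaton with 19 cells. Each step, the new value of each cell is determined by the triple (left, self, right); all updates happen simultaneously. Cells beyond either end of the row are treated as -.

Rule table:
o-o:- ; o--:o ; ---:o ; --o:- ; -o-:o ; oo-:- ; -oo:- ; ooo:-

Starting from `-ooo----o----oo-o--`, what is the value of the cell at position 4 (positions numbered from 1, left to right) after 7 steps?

o

----ooo-oooo----ooo
ooo---------ooo----
---oooooooo----oooo
oo---------ooo-----
--oooooooo----ooooo
o---------ooo------
ooooooooo----oooooo
position 4 holds o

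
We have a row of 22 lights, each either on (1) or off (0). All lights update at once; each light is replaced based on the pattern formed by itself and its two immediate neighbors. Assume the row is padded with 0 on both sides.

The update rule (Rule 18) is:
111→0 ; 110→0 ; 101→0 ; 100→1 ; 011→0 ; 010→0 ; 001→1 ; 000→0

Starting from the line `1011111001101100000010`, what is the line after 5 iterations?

iteration 1: 0000000110000010000101
iteration 2: 0000001001000101001000
iteration 3: 0000010110101000110100
iteration 4: 0000100000000101000010
iteration 5: 0001010000001000100101

0001010000001000100101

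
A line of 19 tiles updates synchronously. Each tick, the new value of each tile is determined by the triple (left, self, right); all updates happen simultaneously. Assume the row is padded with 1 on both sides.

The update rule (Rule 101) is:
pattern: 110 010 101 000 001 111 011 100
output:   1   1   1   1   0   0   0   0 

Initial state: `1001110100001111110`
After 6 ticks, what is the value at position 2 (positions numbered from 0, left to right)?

1

tick 1: 1000011101100000011
tick 2: 1011000110101111000
tick 3: 1101010011110001010
tick 4: 0111110000010101111
tick 5: 1000010111011110000
tick 6: 1011011001100010110
position 2 holds 1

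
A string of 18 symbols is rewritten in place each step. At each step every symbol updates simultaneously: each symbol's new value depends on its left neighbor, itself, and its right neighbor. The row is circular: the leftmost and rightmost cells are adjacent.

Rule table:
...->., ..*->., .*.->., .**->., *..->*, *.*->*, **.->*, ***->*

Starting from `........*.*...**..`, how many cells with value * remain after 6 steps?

4

step 1: .........*.*...**.
step 2: ..........*.*...**
step 3: *..........*.*...*
step 4: **..........*.*...
step 5: .**..........*.*..
step 6: ..**..........*.*.
count of *: 4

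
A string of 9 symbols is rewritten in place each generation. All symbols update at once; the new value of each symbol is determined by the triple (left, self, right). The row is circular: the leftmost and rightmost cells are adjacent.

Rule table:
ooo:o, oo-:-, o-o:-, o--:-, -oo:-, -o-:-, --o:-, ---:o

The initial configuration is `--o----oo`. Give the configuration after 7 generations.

----oo---
ooo----oo
oo--oo--o
o--------
--oooooo-
o--oooo--
----oo---

----oo---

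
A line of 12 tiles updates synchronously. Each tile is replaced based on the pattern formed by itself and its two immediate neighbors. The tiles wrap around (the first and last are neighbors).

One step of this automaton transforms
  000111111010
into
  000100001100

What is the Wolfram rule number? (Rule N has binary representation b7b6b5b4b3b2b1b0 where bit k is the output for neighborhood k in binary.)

position 4: 111 → 0  (bit 7 = 0)
position 8: 110 → 1  (bit 6 = 1)
position 9: 101 → 1  (bit 5 = 1)
position 11: 100 → 0  (bit 4 = 0)
position 3: 011 → 1  (bit 3 = 1)
position 10: 010 → 0  (bit 2 = 0)
position 2: 001 → 0  (bit 1 = 0)
position 0: 000 → 0  (bit 0 = 0)
bits b7..b0 = 01101000 = 104

104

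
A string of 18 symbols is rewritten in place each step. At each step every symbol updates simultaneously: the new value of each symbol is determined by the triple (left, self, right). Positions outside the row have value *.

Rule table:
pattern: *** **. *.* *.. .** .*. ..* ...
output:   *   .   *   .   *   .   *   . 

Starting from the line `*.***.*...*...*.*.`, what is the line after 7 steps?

step 1: .***.*...*...*.*.*
step 2: ***.*...*...*.*.**
step 3: **.*...*...*.*.***
step 4: *.*...*...*.*.****
step 5: .*...*...*.*.*****
step 6: *...*...*.*.******
step 7: ...*...*.*.*******

...*...*.*.*******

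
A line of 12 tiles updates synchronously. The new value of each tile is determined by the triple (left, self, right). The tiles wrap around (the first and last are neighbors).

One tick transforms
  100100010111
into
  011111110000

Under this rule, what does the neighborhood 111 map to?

At position 10 the neighborhood is 111; the next row has 0 there.

0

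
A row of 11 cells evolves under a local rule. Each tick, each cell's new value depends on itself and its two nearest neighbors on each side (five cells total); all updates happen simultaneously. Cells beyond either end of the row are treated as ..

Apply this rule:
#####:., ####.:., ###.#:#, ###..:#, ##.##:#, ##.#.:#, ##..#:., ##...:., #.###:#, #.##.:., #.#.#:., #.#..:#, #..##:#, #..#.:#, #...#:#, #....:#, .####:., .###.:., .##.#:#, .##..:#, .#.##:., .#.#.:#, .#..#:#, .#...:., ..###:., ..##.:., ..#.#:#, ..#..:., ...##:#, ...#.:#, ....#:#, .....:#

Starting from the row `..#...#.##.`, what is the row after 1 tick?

##..###..#.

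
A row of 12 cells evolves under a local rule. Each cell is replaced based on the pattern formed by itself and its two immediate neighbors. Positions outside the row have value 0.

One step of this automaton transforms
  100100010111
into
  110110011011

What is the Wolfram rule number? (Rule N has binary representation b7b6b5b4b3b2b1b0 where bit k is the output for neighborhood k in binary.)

position 10: 111 → 1  (bit 7 = 1)
position 11: 110 → 1  (bit 6 = 1)
position 8: 101 → 1  (bit 5 = 1)
position 1: 100 → 1  (bit 4 = 1)
position 9: 011 → 0  (bit 3 = 0)
position 0: 010 → 1  (bit 2 = 1)
position 2: 001 → 0  (bit 1 = 0)
position 5: 000 → 0  (bit 0 = 0)
bits b7..b0 = 11110100 = 244

244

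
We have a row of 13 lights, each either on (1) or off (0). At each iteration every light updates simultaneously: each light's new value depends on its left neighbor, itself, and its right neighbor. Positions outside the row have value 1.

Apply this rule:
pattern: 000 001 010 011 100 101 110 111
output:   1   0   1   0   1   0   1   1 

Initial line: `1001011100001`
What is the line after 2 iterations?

1101001111100
1101100111110

1101100111110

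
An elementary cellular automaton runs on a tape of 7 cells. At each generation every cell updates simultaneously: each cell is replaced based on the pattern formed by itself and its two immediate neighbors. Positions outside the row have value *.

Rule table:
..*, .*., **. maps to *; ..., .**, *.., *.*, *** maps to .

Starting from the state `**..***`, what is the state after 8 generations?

.*.*...
.*.*..*
.*.*.*.
.*.*.*.  (fixed point — unchanged through generation 8)

.*.*.*.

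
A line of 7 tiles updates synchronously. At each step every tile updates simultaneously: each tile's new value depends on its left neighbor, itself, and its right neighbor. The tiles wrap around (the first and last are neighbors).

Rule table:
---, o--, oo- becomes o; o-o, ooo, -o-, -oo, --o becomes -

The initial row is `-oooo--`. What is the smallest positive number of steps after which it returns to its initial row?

----ooo
ooo---o
--ooo--
o---ooo
ooo----
--oooo-
o----oo
oooo---
---ooo-
oo---oo
-ooo---
---oooo
oo----o
-oooo--

14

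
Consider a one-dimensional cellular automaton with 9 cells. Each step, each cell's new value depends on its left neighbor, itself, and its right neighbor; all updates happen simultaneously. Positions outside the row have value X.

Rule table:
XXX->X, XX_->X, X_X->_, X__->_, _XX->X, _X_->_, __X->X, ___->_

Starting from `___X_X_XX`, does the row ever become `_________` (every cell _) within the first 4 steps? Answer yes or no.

no

__X____XX
_X____XXX
_____XXXX
____XXXXX
step 4 is ____XXXXX, still not uniform _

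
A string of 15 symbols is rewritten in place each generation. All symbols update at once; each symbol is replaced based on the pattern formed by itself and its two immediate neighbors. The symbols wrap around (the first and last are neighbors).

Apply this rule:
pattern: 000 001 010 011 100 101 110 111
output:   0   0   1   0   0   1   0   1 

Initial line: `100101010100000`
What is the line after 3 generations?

100111111100000
100011111000000
100001110000000

100001110000000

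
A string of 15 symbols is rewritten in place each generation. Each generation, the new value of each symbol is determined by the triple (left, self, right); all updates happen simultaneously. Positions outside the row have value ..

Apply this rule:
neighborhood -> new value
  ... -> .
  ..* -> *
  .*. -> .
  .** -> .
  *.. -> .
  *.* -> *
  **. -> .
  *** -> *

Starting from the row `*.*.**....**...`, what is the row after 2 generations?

generation 1: .*.*.....*.....
generation 2: *.*.....*......

*.*.....*......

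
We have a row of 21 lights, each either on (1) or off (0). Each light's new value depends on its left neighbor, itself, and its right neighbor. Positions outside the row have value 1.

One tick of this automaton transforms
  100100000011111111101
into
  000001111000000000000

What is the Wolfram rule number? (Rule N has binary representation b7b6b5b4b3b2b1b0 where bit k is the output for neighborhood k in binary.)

1

position 11: 111 → 0  (bit 7 = 0)
position 0: 110 → 0  (bit 6 = 0)
position 19: 101 → 0  (bit 5 = 0)
position 1: 100 → 0  (bit 4 = 0)
position 10: 011 → 0  (bit 3 = 0)
position 3: 010 → 0  (bit 2 = 0)
position 2: 001 → 0  (bit 1 = 0)
position 5: 000 → 1  (bit 0 = 1)
bits b7..b0 = 00000001 = 1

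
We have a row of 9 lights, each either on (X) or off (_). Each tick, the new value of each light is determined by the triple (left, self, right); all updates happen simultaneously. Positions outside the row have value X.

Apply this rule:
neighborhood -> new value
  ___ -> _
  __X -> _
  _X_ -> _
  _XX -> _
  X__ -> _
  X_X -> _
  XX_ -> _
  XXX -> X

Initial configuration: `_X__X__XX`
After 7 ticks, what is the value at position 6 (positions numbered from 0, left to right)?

________X
_________
_________  (fixed point — unchanged through tick 7)
position 6 holds _

_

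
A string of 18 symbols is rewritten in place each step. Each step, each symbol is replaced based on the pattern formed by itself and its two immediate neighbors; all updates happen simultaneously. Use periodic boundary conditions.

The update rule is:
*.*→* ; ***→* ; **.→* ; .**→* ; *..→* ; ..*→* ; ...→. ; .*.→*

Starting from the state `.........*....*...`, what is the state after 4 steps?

*....*************

step 1: ........***..***..
step 2: .......**********.
step 3: ......************
step 4: *....*************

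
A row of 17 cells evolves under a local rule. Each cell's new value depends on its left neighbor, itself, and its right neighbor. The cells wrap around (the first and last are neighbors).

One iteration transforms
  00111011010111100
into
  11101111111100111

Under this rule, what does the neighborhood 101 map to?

1

At position 5 the neighborhood is 101; the next row has 1 there.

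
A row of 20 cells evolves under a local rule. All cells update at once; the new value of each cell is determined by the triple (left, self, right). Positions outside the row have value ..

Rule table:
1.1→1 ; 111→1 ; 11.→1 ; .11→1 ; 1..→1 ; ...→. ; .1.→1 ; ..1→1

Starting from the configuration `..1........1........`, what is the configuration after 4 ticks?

.111......111.......
11111....11111......
111111..1111111.....
1111111111111111....

1111111111111111....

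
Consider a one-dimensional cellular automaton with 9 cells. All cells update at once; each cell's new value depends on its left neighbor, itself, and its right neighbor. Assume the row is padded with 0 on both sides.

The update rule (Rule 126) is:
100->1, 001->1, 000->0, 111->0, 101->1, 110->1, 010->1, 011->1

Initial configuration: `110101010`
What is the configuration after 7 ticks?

tick 1: 111111111
tick 2: 100000001
tick 3: 110000011
tick 4: 111000111
tick 5: 101101101
tick 6: 111111111  (repeats tick 1; period 5)
tick 7: 100000001

100000001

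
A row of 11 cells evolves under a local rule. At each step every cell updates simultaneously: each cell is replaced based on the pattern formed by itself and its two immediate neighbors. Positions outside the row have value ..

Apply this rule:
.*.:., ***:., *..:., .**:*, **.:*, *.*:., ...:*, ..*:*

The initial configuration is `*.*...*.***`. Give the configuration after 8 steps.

....**..*.*
******.*...
*....*...**
..***..****
***.*.**..*
*.*...**.*.
....****...
*****..*.**

*****..*.**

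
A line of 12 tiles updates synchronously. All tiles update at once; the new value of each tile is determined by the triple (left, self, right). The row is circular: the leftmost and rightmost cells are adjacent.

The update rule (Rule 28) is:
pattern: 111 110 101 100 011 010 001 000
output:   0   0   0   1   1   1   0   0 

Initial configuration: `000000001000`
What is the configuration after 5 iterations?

iteration 1: 000000001100
iteration 2: 000000001010
iteration 3: 000000001011
iteration 4: 100000001010
iteration 5: 110000001010

110000001010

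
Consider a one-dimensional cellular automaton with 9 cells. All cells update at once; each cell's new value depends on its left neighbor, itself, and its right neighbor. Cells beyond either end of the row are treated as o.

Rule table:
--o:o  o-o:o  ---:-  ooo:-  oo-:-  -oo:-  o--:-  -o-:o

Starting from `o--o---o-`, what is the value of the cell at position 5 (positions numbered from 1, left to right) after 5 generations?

-

generation 1: --oo--ooo
generation 2: -o---o---
generation 3: oo--oo--o
generation 4: ---o---o-
generation 5: --oo--ooo
position 5 holds -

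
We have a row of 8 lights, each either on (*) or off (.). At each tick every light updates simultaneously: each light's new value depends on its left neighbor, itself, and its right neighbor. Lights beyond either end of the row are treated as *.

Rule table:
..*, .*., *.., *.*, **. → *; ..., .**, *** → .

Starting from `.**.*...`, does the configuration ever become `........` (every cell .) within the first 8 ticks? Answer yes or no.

*.****.*
**...**.
.**.*.**
*.****..
**...***
.**.*...  (repeats tick 0; period 6)
tick 8: **...**.
tick 8 is **...**., still not uniform .

no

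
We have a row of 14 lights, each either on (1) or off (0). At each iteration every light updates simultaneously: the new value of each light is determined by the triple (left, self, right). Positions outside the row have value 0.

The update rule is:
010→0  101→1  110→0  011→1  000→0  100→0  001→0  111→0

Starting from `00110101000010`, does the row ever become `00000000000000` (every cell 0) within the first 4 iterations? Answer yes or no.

iteration 1: 00101010000000
iteration 2: 00010100000000
iteration 3: 00001000000000
iteration 4: 00000000000000
all cells are 0 at iteration 4

yes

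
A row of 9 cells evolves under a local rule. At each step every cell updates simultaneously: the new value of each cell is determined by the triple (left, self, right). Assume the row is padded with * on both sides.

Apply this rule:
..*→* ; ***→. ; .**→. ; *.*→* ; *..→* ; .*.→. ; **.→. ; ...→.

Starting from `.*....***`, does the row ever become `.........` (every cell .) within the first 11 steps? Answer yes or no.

no

*.*..*...
.*.**.*.*
*.*..*.*.
.*.**.*.*  (repeats step 2; period 2)
step 11: *.*..*.*.
step 11 is *.*..*.*., still not uniform .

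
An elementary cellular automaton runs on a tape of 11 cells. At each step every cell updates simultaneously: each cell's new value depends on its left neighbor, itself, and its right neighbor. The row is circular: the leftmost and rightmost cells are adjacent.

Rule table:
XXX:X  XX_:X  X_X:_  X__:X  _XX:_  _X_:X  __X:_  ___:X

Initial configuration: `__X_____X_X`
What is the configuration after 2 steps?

X__XXXX_X__

X_XXXXX_X_X
X__XXXX_X__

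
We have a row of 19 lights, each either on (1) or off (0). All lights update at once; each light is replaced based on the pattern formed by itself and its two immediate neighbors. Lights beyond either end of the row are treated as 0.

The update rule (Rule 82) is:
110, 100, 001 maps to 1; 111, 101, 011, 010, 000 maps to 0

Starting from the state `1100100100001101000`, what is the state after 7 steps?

0111011010010100100
1001001001100011010
0110110110110101001
1010010010010000110
0001101101101001011
0010100100100110001
0100011011011011010

0100011011011011010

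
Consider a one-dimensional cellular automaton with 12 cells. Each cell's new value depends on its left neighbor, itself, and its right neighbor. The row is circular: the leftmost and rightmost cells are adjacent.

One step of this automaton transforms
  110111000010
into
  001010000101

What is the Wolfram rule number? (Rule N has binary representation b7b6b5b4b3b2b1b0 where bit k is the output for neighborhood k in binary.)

position 4: 111 → 1  (bit 7 = 1)
position 1: 110 → 0  (bit 6 = 0)
position 2: 101 → 1  (bit 5 = 1)
position 6: 100 → 0  (bit 4 = 0)
position 0: 011 → 0  (bit 3 = 0)
position 10: 010 → 0  (bit 2 = 0)
position 9: 001 → 1  (bit 1 = 1)
position 7: 000 → 0  (bit 0 = 0)
bits b7..b0 = 10100010 = 162

162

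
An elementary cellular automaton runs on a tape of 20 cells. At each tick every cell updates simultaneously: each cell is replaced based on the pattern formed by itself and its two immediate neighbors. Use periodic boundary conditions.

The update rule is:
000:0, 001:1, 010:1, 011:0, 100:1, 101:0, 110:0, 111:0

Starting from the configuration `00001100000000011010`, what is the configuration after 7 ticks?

10110000100011100100

tick 1: 00010010000000100011
tick 2: 10111111000001110100
tick 3: 10000000100010000111
tick 4: 01000001110111001000
tick 5: 11100010000000111100
tick 6: 00010111000001000011
tick 7: 10110000100011100100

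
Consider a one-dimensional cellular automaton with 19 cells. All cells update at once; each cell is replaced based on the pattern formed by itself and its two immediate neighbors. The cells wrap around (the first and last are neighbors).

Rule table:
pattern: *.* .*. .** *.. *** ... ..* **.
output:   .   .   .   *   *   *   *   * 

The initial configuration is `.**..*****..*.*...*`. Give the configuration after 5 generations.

****..***.*******..

..***.******...***.
**.**..********.***
**..***.*******..**
****.**..********.*
****..***.*******..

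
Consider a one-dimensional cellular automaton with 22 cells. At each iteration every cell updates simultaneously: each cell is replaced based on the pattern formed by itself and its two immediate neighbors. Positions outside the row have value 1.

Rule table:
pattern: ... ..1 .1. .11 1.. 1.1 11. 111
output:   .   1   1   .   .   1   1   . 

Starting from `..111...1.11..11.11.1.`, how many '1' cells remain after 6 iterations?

12

iteration 1: .1..1..111.1.1.11.1111
iteration 2: 11.11.1..111111.11....
iteration 3: .11.111.1.....11.1...1
iteration 4: 1.11..111....1.111..1.
iteration 5: 11.1.1..1...111..1.111
iteration 6: .11111.11..1..1.111...
count of 1: 12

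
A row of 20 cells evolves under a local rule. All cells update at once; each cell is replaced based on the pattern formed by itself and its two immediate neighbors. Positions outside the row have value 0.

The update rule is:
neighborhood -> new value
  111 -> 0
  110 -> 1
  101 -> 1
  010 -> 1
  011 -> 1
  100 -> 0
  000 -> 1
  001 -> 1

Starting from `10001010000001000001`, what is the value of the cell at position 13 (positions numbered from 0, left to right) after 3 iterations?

10111110111111011111
11100011100001110001
10101110101111010111
position 13 holds 1

1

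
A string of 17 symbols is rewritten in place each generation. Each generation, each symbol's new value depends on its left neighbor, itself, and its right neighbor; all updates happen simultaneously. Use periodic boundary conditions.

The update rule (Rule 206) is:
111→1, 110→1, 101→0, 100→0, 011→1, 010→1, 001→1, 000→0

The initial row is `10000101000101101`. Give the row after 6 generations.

generation 1: 10001101001101101
generation 2: 10011101011101101
generation 3: 10111101011101101
generation 4: 10111101011101101  (fixed point — unchanged through generation 6)

10111101011101101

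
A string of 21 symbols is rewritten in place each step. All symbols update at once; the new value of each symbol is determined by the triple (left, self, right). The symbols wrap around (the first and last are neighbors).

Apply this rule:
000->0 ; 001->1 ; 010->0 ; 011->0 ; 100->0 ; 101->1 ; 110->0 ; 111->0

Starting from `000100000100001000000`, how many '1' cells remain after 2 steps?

step 1: 001000001000010000000
step 2: 010000010000100000000
count of 1: 3

3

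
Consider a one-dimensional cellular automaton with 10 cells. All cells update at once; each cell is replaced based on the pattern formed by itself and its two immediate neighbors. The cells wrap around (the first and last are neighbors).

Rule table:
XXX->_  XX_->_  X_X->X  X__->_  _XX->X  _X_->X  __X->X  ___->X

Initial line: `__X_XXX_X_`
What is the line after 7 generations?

XXXXX__XX_
X_____XX_X
__XXXXX_XX
_XX____XX_
XX__XXXX__
X__XX____X
__XX__XXXX

__XX__XXXX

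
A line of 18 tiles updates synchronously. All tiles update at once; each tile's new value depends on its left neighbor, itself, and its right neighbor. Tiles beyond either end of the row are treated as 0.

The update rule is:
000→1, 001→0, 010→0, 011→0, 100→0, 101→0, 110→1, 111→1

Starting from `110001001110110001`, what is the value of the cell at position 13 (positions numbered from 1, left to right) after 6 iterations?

010100000110010100
000001110010000001
111100110000111100
011100010110011101
001101000010001100
100100011000100101
position 13 holds 1

1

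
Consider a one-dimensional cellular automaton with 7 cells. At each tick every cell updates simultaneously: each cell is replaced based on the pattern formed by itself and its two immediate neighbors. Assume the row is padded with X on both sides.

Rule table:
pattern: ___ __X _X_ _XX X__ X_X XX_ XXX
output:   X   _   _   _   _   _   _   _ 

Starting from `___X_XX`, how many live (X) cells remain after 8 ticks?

3

_X_____
___XXX_
_X_____  (repeats tick 1; period 2)
tick 8: ___XXX_
count of X: 3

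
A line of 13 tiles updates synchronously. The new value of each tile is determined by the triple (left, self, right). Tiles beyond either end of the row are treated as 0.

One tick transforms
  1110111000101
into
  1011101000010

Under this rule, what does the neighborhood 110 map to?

At position 2 the neighborhood is 110; the next row has 1 there.

1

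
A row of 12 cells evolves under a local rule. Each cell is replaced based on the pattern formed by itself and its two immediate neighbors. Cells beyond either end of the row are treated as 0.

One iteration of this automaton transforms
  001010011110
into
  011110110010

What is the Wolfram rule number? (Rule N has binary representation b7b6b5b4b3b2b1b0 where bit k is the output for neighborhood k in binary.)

110

position 8: 111 → 0  (bit 7 = 0)
position 10: 110 → 1  (bit 6 = 1)
position 3: 101 → 1  (bit 5 = 1)
position 5: 100 → 0  (bit 4 = 0)
position 7: 011 → 1  (bit 3 = 1)
position 2: 010 → 1  (bit 2 = 1)
position 1: 001 → 1  (bit 1 = 1)
position 0: 000 → 0  (bit 0 = 0)
bits b7..b0 = 01101110 = 110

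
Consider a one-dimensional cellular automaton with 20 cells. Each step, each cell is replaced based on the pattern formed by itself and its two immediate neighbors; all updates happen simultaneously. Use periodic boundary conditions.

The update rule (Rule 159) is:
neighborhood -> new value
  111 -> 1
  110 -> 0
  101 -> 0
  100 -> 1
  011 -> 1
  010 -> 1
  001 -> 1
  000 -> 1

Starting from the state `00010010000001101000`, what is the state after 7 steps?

step 1: 11111111111111001111
step 2: 11111111111110111111
step 3: 11111111111100111111
step 4: 11111111111011111111
step 5: 11111111110011111111
step 6: 11111111101111111111
step 7: 11111111001111111111

11111111001111111111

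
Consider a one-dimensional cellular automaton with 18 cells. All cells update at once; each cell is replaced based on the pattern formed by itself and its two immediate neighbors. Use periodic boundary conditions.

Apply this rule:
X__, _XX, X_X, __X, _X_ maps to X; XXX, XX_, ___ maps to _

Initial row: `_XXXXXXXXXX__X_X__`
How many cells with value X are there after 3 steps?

step 1: XX_________XXXXXX_
step 2: X_X_______XX_____X
step 3: _XXX_____XX_X___XX
count of X: 8

8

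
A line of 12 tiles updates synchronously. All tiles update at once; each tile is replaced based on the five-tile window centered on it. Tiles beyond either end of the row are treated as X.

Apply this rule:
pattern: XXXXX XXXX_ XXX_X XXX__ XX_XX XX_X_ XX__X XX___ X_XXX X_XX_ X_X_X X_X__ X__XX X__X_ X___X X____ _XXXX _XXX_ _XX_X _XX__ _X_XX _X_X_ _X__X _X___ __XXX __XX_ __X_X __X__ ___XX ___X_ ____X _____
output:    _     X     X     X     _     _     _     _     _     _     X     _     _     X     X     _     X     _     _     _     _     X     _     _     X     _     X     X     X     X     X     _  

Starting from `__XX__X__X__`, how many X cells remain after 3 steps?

4

_____XX_XX__
___XX_______
_XX_______XX
count of X: 4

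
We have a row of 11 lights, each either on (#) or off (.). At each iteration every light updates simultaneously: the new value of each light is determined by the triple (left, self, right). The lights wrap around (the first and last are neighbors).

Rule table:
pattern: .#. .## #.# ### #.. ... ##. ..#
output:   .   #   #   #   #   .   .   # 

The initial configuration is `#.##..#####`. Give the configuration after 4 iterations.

.#######.##

iteration 1: .##.#######
iteration 2: ##.#######.
iteration 3: #.#######.#
iteration 4: .#######.##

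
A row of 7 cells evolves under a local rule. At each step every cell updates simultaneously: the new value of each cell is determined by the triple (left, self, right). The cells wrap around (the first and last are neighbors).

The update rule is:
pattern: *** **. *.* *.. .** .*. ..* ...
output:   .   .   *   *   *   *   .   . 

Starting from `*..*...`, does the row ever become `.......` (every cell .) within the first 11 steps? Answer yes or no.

step 1: **.**..
step 2: *.**.*.
step 3: ***.***
step 4: ...**..
step 5: ...*.*.
step 6: ...****
step 7: *..*...  (repeats step 0; period 7)
step 11: ...**..
step 11 is ...**.., still not uniform .

no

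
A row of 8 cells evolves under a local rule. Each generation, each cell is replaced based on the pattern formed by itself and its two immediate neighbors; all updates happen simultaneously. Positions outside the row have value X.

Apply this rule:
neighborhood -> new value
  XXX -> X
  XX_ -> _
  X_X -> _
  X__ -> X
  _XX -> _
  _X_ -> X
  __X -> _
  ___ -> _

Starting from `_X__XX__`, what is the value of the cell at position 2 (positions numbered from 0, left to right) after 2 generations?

_XX___X_
___X__X_
position 2 holds _

_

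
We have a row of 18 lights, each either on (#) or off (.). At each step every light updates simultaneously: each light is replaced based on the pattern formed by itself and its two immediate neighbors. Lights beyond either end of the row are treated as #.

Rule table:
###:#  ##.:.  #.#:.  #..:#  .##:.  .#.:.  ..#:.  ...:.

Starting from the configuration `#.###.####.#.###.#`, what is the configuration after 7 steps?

...#...##.....#...
#...#....#.....#..
.#...#....#.....#.
..#...#....#......
#..#...#....#.....
.#..#...#....#....
..#..#...#....#...

..#..#...#....#...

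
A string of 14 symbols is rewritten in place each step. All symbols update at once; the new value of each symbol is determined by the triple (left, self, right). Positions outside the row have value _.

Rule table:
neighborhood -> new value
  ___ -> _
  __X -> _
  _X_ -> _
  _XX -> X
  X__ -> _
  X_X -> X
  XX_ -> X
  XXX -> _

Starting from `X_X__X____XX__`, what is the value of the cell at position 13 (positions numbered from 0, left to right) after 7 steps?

_X________XX__
__________XX__
__________XX__  (fixed point — unchanged through step 7)
position 13 holds _

_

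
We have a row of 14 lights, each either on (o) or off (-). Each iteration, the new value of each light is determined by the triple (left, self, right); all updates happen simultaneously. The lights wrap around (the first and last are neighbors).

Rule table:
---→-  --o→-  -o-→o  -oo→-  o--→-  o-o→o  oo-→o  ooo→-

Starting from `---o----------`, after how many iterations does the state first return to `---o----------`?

---o----------

1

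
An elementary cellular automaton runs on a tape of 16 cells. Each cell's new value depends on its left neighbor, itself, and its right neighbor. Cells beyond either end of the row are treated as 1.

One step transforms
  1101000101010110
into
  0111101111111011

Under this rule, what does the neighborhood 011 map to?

At position 13 the neighborhood is 011; the next row has 0 there.

0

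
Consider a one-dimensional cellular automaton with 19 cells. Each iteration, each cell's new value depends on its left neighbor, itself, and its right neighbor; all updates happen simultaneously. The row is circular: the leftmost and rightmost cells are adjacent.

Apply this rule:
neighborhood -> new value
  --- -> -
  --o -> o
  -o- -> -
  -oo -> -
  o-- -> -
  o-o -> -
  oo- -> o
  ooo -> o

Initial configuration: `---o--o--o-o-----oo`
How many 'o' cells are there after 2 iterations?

--o--o--o-------o-o
-o--o--o-------o---
count of o: 4

4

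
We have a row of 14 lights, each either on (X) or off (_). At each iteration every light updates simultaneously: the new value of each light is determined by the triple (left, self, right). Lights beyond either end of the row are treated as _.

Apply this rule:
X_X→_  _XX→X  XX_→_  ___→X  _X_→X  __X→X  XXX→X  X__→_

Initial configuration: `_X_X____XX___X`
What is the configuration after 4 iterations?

X_X__X__XXX__X

XX_X_XXXX__XXX
X__X_XXX__XXX_
X_XX_XX__XXX__
X_X__X__XXX__X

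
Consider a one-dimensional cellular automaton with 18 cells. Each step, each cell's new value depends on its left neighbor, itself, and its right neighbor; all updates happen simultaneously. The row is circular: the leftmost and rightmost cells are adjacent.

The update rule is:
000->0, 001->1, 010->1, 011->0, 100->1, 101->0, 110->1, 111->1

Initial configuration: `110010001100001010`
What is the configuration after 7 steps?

011111010110011010
101111010011101011
100111011101101001
111011001100101110
011001110111100110
101110110011111011
100110011101111001

100110011101111001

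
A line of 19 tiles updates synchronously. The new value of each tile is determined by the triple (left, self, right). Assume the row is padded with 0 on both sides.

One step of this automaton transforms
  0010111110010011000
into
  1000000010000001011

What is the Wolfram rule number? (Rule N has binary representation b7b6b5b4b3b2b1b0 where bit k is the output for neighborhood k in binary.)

position 5: 111 → 0  (bit 7 = 0)
position 8: 110 → 1  (bit 6 = 1)
position 3: 101 → 0  (bit 5 = 0)
position 9: 100 → 0  (bit 4 = 0)
position 4: 011 → 0  (bit 3 = 0)
position 2: 010 → 0  (bit 2 = 0)
position 1: 001 → 0  (bit 1 = 0)
position 0: 000 → 1  (bit 0 = 1)
bits b7..b0 = 01000001 = 65

65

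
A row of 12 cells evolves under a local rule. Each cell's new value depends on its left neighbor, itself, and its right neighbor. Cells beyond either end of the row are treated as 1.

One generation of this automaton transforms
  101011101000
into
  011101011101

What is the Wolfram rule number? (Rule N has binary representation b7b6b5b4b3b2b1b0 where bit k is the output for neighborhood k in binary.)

position 5: 111 → 1  (bit 7 = 1)
position 0: 110 → 0  (bit 6 = 0)
position 1: 101 → 1  (bit 5 = 1)
position 9: 100 → 1  (bit 4 = 1)
position 4: 011 → 0  (bit 3 = 0)
position 2: 010 → 1  (bit 2 = 1)
position 11: 001 → 1  (bit 1 = 1)
position 10: 000 → 0  (bit 0 = 0)
bits b7..b0 = 10110110 = 182

182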